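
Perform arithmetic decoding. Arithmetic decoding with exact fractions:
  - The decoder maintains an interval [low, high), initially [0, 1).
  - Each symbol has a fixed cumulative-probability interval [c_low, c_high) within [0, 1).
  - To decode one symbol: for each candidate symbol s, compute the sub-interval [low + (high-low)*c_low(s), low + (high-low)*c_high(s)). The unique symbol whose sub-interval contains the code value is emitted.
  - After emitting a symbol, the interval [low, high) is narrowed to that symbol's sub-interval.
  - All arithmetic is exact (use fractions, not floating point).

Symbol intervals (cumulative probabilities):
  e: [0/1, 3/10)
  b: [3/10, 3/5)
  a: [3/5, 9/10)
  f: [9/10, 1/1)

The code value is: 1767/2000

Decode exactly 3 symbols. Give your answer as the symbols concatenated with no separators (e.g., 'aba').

Answer: afb

Derivation:
Step 1: interval [0/1, 1/1), width = 1/1 - 0/1 = 1/1
  'e': [0/1 + 1/1*0/1, 0/1 + 1/1*3/10) = [0/1, 3/10)
  'b': [0/1 + 1/1*3/10, 0/1 + 1/1*3/5) = [3/10, 3/5)
  'a': [0/1 + 1/1*3/5, 0/1 + 1/1*9/10) = [3/5, 9/10) <- contains code 1767/2000
  'f': [0/1 + 1/1*9/10, 0/1 + 1/1*1/1) = [9/10, 1/1)
  emit 'a', narrow to [3/5, 9/10)
Step 2: interval [3/5, 9/10), width = 9/10 - 3/5 = 3/10
  'e': [3/5 + 3/10*0/1, 3/5 + 3/10*3/10) = [3/5, 69/100)
  'b': [3/5 + 3/10*3/10, 3/5 + 3/10*3/5) = [69/100, 39/50)
  'a': [3/5 + 3/10*3/5, 3/5 + 3/10*9/10) = [39/50, 87/100)
  'f': [3/5 + 3/10*9/10, 3/5 + 3/10*1/1) = [87/100, 9/10) <- contains code 1767/2000
  emit 'f', narrow to [87/100, 9/10)
Step 3: interval [87/100, 9/10), width = 9/10 - 87/100 = 3/100
  'e': [87/100 + 3/100*0/1, 87/100 + 3/100*3/10) = [87/100, 879/1000)
  'b': [87/100 + 3/100*3/10, 87/100 + 3/100*3/5) = [879/1000, 111/125) <- contains code 1767/2000
  'a': [87/100 + 3/100*3/5, 87/100 + 3/100*9/10) = [111/125, 897/1000)
  'f': [87/100 + 3/100*9/10, 87/100 + 3/100*1/1) = [897/1000, 9/10)
  emit 'b', narrow to [879/1000, 111/125)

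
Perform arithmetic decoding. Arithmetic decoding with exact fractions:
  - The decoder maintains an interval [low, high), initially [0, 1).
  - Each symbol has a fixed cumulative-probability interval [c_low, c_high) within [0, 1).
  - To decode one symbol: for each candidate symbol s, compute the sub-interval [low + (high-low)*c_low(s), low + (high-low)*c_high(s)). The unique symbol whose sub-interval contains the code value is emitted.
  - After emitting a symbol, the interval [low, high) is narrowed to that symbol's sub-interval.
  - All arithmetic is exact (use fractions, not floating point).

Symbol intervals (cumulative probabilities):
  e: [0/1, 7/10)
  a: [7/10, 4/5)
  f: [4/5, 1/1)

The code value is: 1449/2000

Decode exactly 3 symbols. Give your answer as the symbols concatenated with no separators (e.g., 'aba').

Answer: aee

Derivation:
Step 1: interval [0/1, 1/1), width = 1/1 - 0/1 = 1/1
  'e': [0/1 + 1/1*0/1, 0/1 + 1/1*7/10) = [0/1, 7/10)
  'a': [0/1 + 1/1*7/10, 0/1 + 1/1*4/5) = [7/10, 4/5) <- contains code 1449/2000
  'f': [0/1 + 1/1*4/5, 0/1 + 1/1*1/1) = [4/5, 1/1)
  emit 'a', narrow to [7/10, 4/5)
Step 2: interval [7/10, 4/5), width = 4/5 - 7/10 = 1/10
  'e': [7/10 + 1/10*0/1, 7/10 + 1/10*7/10) = [7/10, 77/100) <- contains code 1449/2000
  'a': [7/10 + 1/10*7/10, 7/10 + 1/10*4/5) = [77/100, 39/50)
  'f': [7/10 + 1/10*4/5, 7/10 + 1/10*1/1) = [39/50, 4/5)
  emit 'e', narrow to [7/10, 77/100)
Step 3: interval [7/10, 77/100), width = 77/100 - 7/10 = 7/100
  'e': [7/10 + 7/100*0/1, 7/10 + 7/100*7/10) = [7/10, 749/1000) <- contains code 1449/2000
  'a': [7/10 + 7/100*7/10, 7/10 + 7/100*4/5) = [749/1000, 189/250)
  'f': [7/10 + 7/100*4/5, 7/10 + 7/100*1/1) = [189/250, 77/100)
  emit 'e', narrow to [7/10, 749/1000)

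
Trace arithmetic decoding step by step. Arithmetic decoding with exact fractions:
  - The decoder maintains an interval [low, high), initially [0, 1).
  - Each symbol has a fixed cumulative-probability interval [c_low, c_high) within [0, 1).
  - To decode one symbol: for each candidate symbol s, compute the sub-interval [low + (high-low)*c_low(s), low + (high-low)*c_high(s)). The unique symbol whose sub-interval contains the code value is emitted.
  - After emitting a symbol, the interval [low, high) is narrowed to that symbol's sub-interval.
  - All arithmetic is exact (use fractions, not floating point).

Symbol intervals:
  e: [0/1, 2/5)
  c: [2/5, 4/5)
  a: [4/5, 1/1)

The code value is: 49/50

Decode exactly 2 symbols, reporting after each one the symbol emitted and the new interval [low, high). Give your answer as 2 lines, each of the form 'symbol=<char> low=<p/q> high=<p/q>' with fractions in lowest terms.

Answer: symbol=a low=4/5 high=1/1
symbol=a low=24/25 high=1/1

Derivation:
Step 1: interval [0/1, 1/1), width = 1/1 - 0/1 = 1/1
  'e': [0/1 + 1/1*0/1, 0/1 + 1/1*2/5) = [0/1, 2/5)
  'c': [0/1 + 1/1*2/5, 0/1 + 1/1*4/5) = [2/5, 4/5)
  'a': [0/1 + 1/1*4/5, 0/1 + 1/1*1/1) = [4/5, 1/1) <- contains code 49/50
  emit 'a', narrow to [4/5, 1/1)
Step 2: interval [4/5, 1/1), width = 1/1 - 4/5 = 1/5
  'e': [4/5 + 1/5*0/1, 4/5 + 1/5*2/5) = [4/5, 22/25)
  'c': [4/5 + 1/5*2/5, 4/5 + 1/5*4/5) = [22/25, 24/25)
  'a': [4/5 + 1/5*4/5, 4/5 + 1/5*1/1) = [24/25, 1/1) <- contains code 49/50
  emit 'a', narrow to [24/25, 1/1)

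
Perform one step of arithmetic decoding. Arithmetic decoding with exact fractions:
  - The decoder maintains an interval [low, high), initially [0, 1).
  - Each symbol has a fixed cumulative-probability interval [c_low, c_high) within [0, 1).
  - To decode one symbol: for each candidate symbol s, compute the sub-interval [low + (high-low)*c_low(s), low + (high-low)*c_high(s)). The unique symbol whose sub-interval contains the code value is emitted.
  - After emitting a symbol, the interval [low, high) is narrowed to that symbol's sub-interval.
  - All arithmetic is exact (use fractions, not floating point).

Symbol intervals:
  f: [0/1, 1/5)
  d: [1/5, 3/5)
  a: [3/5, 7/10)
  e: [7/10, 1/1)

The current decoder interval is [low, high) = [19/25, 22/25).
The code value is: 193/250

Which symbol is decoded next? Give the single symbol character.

Answer: f

Derivation:
Interval width = high − low = 22/25 − 19/25 = 3/25
Scaled code = (code − low) / width = (193/250 − 19/25) / 3/25 = 1/10
  f: [0/1, 1/5) ← scaled code falls here ✓
  d: [1/5, 3/5) 
  a: [3/5, 7/10) 
  e: [7/10, 1/1) 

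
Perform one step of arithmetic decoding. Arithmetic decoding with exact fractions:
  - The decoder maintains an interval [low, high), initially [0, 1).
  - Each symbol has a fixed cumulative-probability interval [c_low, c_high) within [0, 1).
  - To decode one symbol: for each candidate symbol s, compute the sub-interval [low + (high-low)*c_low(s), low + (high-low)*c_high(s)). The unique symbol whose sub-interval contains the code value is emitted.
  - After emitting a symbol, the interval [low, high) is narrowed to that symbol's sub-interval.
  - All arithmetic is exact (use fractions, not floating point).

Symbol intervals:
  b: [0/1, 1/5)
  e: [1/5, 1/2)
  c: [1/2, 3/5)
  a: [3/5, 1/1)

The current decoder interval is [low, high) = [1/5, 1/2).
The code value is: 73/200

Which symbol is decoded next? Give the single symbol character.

Answer: c

Derivation:
Interval width = high − low = 1/2 − 1/5 = 3/10
Scaled code = (code − low) / width = (73/200 − 1/5) / 3/10 = 11/20
  b: [0/1, 1/5) 
  e: [1/5, 1/2) 
  c: [1/2, 3/5) ← scaled code falls here ✓
  a: [3/5, 1/1) 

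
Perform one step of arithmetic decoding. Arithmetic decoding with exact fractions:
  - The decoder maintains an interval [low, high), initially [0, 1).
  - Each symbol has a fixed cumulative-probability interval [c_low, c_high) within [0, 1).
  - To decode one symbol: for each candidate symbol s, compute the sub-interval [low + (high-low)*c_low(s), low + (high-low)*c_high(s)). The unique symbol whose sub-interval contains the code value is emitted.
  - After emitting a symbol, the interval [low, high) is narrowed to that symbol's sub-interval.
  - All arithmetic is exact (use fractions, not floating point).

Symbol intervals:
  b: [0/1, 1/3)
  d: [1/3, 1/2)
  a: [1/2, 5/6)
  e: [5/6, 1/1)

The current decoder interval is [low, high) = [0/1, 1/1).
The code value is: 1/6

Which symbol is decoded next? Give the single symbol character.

Answer: b

Derivation:
Interval width = high − low = 1/1 − 0/1 = 1/1
Scaled code = (code − low) / width = (1/6 − 0/1) / 1/1 = 1/6
  b: [0/1, 1/3) ← scaled code falls here ✓
  d: [1/3, 1/2) 
  a: [1/2, 5/6) 
  e: [5/6, 1/1) 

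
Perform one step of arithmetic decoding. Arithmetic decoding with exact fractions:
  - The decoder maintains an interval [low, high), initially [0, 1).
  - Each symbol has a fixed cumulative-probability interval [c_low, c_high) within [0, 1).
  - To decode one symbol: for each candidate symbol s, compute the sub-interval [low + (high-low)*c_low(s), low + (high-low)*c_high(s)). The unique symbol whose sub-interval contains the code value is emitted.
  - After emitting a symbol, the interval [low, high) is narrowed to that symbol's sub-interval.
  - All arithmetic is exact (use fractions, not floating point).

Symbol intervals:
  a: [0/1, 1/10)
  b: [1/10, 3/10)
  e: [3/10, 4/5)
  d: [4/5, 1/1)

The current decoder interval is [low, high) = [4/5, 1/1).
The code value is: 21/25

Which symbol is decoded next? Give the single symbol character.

Answer: b

Derivation:
Interval width = high − low = 1/1 − 4/5 = 1/5
Scaled code = (code − low) / width = (21/25 − 4/5) / 1/5 = 1/5
  a: [0/1, 1/10) 
  b: [1/10, 3/10) ← scaled code falls here ✓
  e: [3/10, 4/5) 
  d: [4/5, 1/1) 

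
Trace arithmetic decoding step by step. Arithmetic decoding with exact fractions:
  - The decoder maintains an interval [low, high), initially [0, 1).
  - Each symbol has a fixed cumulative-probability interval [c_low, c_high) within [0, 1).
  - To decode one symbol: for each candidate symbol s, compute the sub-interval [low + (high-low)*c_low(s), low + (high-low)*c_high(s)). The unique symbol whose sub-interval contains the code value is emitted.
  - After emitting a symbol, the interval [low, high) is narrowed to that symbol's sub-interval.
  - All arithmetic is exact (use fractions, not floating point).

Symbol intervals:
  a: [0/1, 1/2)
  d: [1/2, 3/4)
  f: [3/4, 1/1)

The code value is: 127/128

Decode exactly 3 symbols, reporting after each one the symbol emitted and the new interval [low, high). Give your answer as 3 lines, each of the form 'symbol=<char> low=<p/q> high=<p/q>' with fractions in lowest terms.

Answer: symbol=f low=3/4 high=1/1
symbol=f low=15/16 high=1/1
symbol=f low=63/64 high=1/1

Derivation:
Step 1: interval [0/1, 1/1), width = 1/1 - 0/1 = 1/1
  'a': [0/1 + 1/1*0/1, 0/1 + 1/1*1/2) = [0/1, 1/2)
  'd': [0/1 + 1/1*1/2, 0/1 + 1/1*3/4) = [1/2, 3/4)
  'f': [0/1 + 1/1*3/4, 0/1 + 1/1*1/1) = [3/4, 1/1) <- contains code 127/128
  emit 'f', narrow to [3/4, 1/1)
Step 2: interval [3/4, 1/1), width = 1/1 - 3/4 = 1/4
  'a': [3/4 + 1/4*0/1, 3/4 + 1/4*1/2) = [3/4, 7/8)
  'd': [3/4 + 1/4*1/2, 3/4 + 1/4*3/4) = [7/8, 15/16)
  'f': [3/4 + 1/4*3/4, 3/4 + 1/4*1/1) = [15/16, 1/1) <- contains code 127/128
  emit 'f', narrow to [15/16, 1/1)
Step 3: interval [15/16, 1/1), width = 1/1 - 15/16 = 1/16
  'a': [15/16 + 1/16*0/1, 15/16 + 1/16*1/2) = [15/16, 31/32)
  'd': [15/16 + 1/16*1/2, 15/16 + 1/16*3/4) = [31/32, 63/64)
  'f': [15/16 + 1/16*3/4, 15/16 + 1/16*1/1) = [63/64, 1/1) <- contains code 127/128
  emit 'f', narrow to [63/64, 1/1)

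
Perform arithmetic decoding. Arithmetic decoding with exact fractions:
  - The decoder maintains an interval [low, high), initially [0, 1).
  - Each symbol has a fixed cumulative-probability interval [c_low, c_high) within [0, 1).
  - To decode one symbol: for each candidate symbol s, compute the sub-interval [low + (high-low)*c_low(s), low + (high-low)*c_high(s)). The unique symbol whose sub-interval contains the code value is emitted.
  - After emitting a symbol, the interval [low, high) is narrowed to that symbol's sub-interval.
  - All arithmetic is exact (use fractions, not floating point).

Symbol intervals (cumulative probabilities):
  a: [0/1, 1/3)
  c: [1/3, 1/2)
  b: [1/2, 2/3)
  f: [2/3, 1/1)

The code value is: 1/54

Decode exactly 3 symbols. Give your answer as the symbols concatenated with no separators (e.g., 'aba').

Step 1: interval [0/1, 1/1), width = 1/1 - 0/1 = 1/1
  'a': [0/1 + 1/1*0/1, 0/1 + 1/1*1/3) = [0/1, 1/3) <- contains code 1/54
  'c': [0/1 + 1/1*1/3, 0/1 + 1/1*1/2) = [1/3, 1/2)
  'b': [0/1 + 1/1*1/2, 0/1 + 1/1*2/3) = [1/2, 2/3)
  'f': [0/1 + 1/1*2/3, 0/1 + 1/1*1/1) = [2/3, 1/1)
  emit 'a', narrow to [0/1, 1/3)
Step 2: interval [0/1, 1/3), width = 1/3 - 0/1 = 1/3
  'a': [0/1 + 1/3*0/1, 0/1 + 1/3*1/3) = [0/1, 1/9) <- contains code 1/54
  'c': [0/1 + 1/3*1/3, 0/1 + 1/3*1/2) = [1/9, 1/6)
  'b': [0/1 + 1/3*1/2, 0/1 + 1/3*2/3) = [1/6, 2/9)
  'f': [0/1 + 1/3*2/3, 0/1 + 1/3*1/1) = [2/9, 1/3)
  emit 'a', narrow to [0/1, 1/9)
Step 3: interval [0/1, 1/9), width = 1/9 - 0/1 = 1/9
  'a': [0/1 + 1/9*0/1, 0/1 + 1/9*1/3) = [0/1, 1/27) <- contains code 1/54
  'c': [0/1 + 1/9*1/3, 0/1 + 1/9*1/2) = [1/27, 1/18)
  'b': [0/1 + 1/9*1/2, 0/1 + 1/9*2/3) = [1/18, 2/27)
  'f': [0/1 + 1/9*2/3, 0/1 + 1/9*1/1) = [2/27, 1/9)
  emit 'a', narrow to [0/1, 1/27)

Answer: aaa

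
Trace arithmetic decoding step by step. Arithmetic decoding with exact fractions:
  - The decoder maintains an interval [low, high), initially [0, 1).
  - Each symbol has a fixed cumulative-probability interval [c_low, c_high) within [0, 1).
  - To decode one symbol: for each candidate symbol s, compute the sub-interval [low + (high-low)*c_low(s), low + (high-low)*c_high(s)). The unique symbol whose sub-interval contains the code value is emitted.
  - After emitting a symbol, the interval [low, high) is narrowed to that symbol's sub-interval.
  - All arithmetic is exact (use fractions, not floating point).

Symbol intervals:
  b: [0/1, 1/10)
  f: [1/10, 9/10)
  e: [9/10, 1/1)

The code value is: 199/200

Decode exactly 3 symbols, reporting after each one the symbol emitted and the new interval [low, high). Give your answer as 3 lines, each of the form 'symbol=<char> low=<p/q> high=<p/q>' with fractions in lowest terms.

Step 1: interval [0/1, 1/1), width = 1/1 - 0/1 = 1/1
  'b': [0/1 + 1/1*0/1, 0/1 + 1/1*1/10) = [0/1, 1/10)
  'f': [0/1 + 1/1*1/10, 0/1 + 1/1*9/10) = [1/10, 9/10)
  'e': [0/1 + 1/1*9/10, 0/1 + 1/1*1/1) = [9/10, 1/1) <- contains code 199/200
  emit 'e', narrow to [9/10, 1/1)
Step 2: interval [9/10, 1/1), width = 1/1 - 9/10 = 1/10
  'b': [9/10 + 1/10*0/1, 9/10 + 1/10*1/10) = [9/10, 91/100)
  'f': [9/10 + 1/10*1/10, 9/10 + 1/10*9/10) = [91/100, 99/100)
  'e': [9/10 + 1/10*9/10, 9/10 + 1/10*1/1) = [99/100, 1/1) <- contains code 199/200
  emit 'e', narrow to [99/100, 1/1)
Step 3: interval [99/100, 1/1), width = 1/1 - 99/100 = 1/100
  'b': [99/100 + 1/100*0/1, 99/100 + 1/100*1/10) = [99/100, 991/1000)
  'f': [99/100 + 1/100*1/10, 99/100 + 1/100*9/10) = [991/1000, 999/1000) <- contains code 199/200
  'e': [99/100 + 1/100*9/10, 99/100 + 1/100*1/1) = [999/1000, 1/1)
  emit 'f', narrow to [991/1000, 999/1000)

Answer: symbol=e low=9/10 high=1/1
symbol=e low=99/100 high=1/1
symbol=f low=991/1000 high=999/1000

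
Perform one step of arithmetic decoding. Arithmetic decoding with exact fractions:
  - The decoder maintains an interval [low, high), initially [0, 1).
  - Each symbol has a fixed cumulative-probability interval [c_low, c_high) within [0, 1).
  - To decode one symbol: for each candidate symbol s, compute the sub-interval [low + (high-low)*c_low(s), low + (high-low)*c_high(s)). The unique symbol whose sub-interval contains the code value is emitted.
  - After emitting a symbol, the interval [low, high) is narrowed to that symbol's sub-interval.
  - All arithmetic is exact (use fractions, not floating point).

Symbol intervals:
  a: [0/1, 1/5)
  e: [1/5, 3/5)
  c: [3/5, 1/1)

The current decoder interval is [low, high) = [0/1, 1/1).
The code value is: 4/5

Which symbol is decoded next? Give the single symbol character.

Answer: c

Derivation:
Interval width = high − low = 1/1 − 0/1 = 1/1
Scaled code = (code − low) / width = (4/5 − 0/1) / 1/1 = 4/5
  a: [0/1, 1/5) 
  e: [1/5, 3/5) 
  c: [3/5, 1/1) ← scaled code falls here ✓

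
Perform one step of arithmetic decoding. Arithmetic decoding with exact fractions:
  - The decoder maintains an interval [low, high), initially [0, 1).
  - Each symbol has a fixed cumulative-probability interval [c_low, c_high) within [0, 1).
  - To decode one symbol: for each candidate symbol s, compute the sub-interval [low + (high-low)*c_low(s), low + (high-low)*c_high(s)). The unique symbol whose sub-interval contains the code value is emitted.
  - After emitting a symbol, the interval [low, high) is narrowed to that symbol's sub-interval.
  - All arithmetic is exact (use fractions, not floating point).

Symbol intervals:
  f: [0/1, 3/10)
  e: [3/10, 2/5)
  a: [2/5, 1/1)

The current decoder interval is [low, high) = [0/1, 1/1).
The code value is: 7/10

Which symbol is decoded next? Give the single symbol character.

Answer: a

Derivation:
Interval width = high − low = 1/1 − 0/1 = 1/1
Scaled code = (code − low) / width = (7/10 − 0/1) / 1/1 = 7/10
  f: [0/1, 3/10) 
  e: [3/10, 2/5) 
  a: [2/5, 1/1) ← scaled code falls here ✓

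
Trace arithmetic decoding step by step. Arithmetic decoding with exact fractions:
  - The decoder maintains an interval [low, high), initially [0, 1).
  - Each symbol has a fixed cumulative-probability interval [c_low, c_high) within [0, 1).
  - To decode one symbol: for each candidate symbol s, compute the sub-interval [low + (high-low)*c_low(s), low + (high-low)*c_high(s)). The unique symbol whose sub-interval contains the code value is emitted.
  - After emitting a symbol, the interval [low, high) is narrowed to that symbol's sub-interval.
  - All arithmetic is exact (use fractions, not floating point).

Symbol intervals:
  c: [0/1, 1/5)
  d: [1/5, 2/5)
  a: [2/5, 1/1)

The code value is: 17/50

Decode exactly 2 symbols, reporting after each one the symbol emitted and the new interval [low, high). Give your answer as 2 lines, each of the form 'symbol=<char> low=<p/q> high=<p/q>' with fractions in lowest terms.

Step 1: interval [0/1, 1/1), width = 1/1 - 0/1 = 1/1
  'c': [0/1 + 1/1*0/1, 0/1 + 1/1*1/5) = [0/1, 1/5)
  'd': [0/1 + 1/1*1/5, 0/1 + 1/1*2/5) = [1/5, 2/5) <- contains code 17/50
  'a': [0/1 + 1/1*2/5, 0/1 + 1/1*1/1) = [2/5, 1/1)
  emit 'd', narrow to [1/5, 2/5)
Step 2: interval [1/5, 2/5), width = 2/5 - 1/5 = 1/5
  'c': [1/5 + 1/5*0/1, 1/5 + 1/5*1/5) = [1/5, 6/25)
  'd': [1/5 + 1/5*1/5, 1/5 + 1/5*2/5) = [6/25, 7/25)
  'a': [1/5 + 1/5*2/5, 1/5 + 1/5*1/1) = [7/25, 2/5) <- contains code 17/50
  emit 'a', narrow to [7/25, 2/5)

Answer: symbol=d low=1/5 high=2/5
symbol=a low=7/25 high=2/5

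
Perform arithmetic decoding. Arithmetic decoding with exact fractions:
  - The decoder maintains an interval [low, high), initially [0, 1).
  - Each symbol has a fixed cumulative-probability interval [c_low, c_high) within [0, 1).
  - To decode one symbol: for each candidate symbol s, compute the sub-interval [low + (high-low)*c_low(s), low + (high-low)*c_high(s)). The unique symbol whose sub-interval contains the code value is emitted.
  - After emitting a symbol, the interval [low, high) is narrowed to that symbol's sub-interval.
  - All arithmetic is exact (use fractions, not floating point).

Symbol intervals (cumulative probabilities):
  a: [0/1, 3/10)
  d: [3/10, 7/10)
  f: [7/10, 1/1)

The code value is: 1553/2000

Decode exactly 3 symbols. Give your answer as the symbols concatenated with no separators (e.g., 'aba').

Step 1: interval [0/1, 1/1), width = 1/1 - 0/1 = 1/1
  'a': [0/1 + 1/1*0/1, 0/1 + 1/1*3/10) = [0/1, 3/10)
  'd': [0/1 + 1/1*3/10, 0/1 + 1/1*7/10) = [3/10, 7/10)
  'f': [0/1 + 1/1*7/10, 0/1 + 1/1*1/1) = [7/10, 1/1) <- contains code 1553/2000
  emit 'f', narrow to [7/10, 1/1)
Step 2: interval [7/10, 1/1), width = 1/1 - 7/10 = 3/10
  'a': [7/10 + 3/10*0/1, 7/10 + 3/10*3/10) = [7/10, 79/100) <- contains code 1553/2000
  'd': [7/10 + 3/10*3/10, 7/10 + 3/10*7/10) = [79/100, 91/100)
  'f': [7/10 + 3/10*7/10, 7/10 + 3/10*1/1) = [91/100, 1/1)
  emit 'a', narrow to [7/10, 79/100)
Step 3: interval [7/10, 79/100), width = 79/100 - 7/10 = 9/100
  'a': [7/10 + 9/100*0/1, 7/10 + 9/100*3/10) = [7/10, 727/1000)
  'd': [7/10 + 9/100*3/10, 7/10 + 9/100*7/10) = [727/1000, 763/1000)
  'f': [7/10 + 9/100*7/10, 7/10 + 9/100*1/1) = [763/1000, 79/100) <- contains code 1553/2000
  emit 'f', narrow to [763/1000, 79/100)

Answer: faf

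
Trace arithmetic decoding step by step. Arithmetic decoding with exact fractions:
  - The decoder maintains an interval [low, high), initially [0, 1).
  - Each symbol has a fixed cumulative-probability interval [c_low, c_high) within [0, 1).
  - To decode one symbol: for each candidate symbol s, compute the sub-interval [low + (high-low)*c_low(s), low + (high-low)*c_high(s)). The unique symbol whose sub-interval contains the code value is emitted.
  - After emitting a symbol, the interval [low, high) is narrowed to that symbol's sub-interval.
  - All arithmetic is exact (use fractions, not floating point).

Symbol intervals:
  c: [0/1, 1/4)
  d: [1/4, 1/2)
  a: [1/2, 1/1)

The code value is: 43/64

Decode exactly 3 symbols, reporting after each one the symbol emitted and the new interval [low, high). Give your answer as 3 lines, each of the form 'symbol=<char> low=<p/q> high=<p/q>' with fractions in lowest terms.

Step 1: interval [0/1, 1/1), width = 1/1 - 0/1 = 1/1
  'c': [0/1 + 1/1*0/1, 0/1 + 1/1*1/4) = [0/1, 1/4)
  'd': [0/1 + 1/1*1/4, 0/1 + 1/1*1/2) = [1/4, 1/2)
  'a': [0/1 + 1/1*1/2, 0/1 + 1/1*1/1) = [1/2, 1/1) <- contains code 43/64
  emit 'a', narrow to [1/2, 1/1)
Step 2: interval [1/2, 1/1), width = 1/1 - 1/2 = 1/2
  'c': [1/2 + 1/2*0/1, 1/2 + 1/2*1/4) = [1/2, 5/8)
  'd': [1/2 + 1/2*1/4, 1/2 + 1/2*1/2) = [5/8, 3/4) <- contains code 43/64
  'a': [1/2 + 1/2*1/2, 1/2 + 1/2*1/1) = [3/4, 1/1)
  emit 'd', narrow to [5/8, 3/4)
Step 3: interval [5/8, 3/4), width = 3/4 - 5/8 = 1/8
  'c': [5/8 + 1/8*0/1, 5/8 + 1/8*1/4) = [5/8, 21/32)
  'd': [5/8 + 1/8*1/4, 5/8 + 1/8*1/2) = [21/32, 11/16) <- contains code 43/64
  'a': [5/8 + 1/8*1/2, 5/8 + 1/8*1/1) = [11/16, 3/4)
  emit 'd', narrow to [21/32, 11/16)

Answer: symbol=a low=1/2 high=1/1
symbol=d low=5/8 high=3/4
symbol=d low=21/32 high=11/16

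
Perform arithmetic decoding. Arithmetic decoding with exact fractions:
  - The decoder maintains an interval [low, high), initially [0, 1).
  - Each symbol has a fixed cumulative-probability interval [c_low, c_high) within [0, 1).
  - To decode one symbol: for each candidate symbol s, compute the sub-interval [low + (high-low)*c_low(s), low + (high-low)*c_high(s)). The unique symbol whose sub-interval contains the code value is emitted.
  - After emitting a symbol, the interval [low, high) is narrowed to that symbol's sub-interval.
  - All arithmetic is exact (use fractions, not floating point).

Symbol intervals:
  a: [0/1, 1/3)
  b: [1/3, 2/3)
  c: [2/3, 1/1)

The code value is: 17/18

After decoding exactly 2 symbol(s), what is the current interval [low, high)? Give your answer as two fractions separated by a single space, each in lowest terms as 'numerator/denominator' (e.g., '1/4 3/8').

Step 1: interval [0/1, 1/1), width = 1/1 - 0/1 = 1/1
  'a': [0/1 + 1/1*0/1, 0/1 + 1/1*1/3) = [0/1, 1/3)
  'b': [0/1 + 1/1*1/3, 0/1 + 1/1*2/3) = [1/3, 2/3)
  'c': [0/1 + 1/1*2/3, 0/1 + 1/1*1/1) = [2/3, 1/1) <- contains code 17/18
  emit 'c', narrow to [2/3, 1/1)
Step 2: interval [2/3, 1/1), width = 1/1 - 2/3 = 1/3
  'a': [2/3 + 1/3*0/1, 2/3 + 1/3*1/3) = [2/3, 7/9)
  'b': [2/3 + 1/3*1/3, 2/3 + 1/3*2/3) = [7/9, 8/9)
  'c': [2/3 + 1/3*2/3, 2/3 + 1/3*1/1) = [8/9, 1/1) <- contains code 17/18
  emit 'c', narrow to [8/9, 1/1)

Answer: 8/9 1/1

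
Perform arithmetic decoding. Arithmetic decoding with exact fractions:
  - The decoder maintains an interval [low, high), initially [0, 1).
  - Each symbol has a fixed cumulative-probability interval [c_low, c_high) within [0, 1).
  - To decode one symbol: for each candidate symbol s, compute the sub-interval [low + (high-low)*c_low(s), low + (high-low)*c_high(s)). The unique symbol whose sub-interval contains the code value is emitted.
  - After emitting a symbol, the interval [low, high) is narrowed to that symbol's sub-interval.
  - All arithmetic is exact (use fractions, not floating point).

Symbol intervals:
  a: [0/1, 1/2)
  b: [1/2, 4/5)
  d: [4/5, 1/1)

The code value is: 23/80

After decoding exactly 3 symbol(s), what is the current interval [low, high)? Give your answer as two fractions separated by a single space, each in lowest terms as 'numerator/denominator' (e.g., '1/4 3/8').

Answer: 1/4 13/40

Derivation:
Step 1: interval [0/1, 1/1), width = 1/1 - 0/1 = 1/1
  'a': [0/1 + 1/1*0/1, 0/1 + 1/1*1/2) = [0/1, 1/2) <- contains code 23/80
  'b': [0/1 + 1/1*1/2, 0/1 + 1/1*4/5) = [1/2, 4/5)
  'd': [0/1 + 1/1*4/5, 0/1 + 1/1*1/1) = [4/5, 1/1)
  emit 'a', narrow to [0/1, 1/2)
Step 2: interval [0/1, 1/2), width = 1/2 - 0/1 = 1/2
  'a': [0/1 + 1/2*0/1, 0/1 + 1/2*1/2) = [0/1, 1/4)
  'b': [0/1 + 1/2*1/2, 0/1 + 1/2*4/5) = [1/4, 2/5) <- contains code 23/80
  'd': [0/1 + 1/2*4/5, 0/1 + 1/2*1/1) = [2/5, 1/2)
  emit 'b', narrow to [1/4, 2/5)
Step 3: interval [1/4, 2/5), width = 2/5 - 1/4 = 3/20
  'a': [1/4 + 3/20*0/1, 1/4 + 3/20*1/2) = [1/4, 13/40) <- contains code 23/80
  'b': [1/4 + 3/20*1/2, 1/4 + 3/20*4/5) = [13/40, 37/100)
  'd': [1/4 + 3/20*4/5, 1/4 + 3/20*1/1) = [37/100, 2/5)
  emit 'a', narrow to [1/4, 13/40)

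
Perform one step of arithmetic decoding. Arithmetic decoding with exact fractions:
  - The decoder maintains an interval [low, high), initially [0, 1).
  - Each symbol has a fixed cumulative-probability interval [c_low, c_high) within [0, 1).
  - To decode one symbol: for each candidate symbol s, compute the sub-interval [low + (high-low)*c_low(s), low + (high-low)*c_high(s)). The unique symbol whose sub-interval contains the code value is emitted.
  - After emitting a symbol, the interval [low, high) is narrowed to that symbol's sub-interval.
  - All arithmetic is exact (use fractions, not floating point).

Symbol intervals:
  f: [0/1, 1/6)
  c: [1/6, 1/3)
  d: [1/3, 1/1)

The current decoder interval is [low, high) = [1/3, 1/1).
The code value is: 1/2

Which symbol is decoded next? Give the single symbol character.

Interval width = high − low = 1/1 − 1/3 = 2/3
Scaled code = (code − low) / width = (1/2 − 1/3) / 2/3 = 1/4
  f: [0/1, 1/6) 
  c: [1/6, 1/3) ← scaled code falls here ✓
  d: [1/3, 1/1) 

Answer: c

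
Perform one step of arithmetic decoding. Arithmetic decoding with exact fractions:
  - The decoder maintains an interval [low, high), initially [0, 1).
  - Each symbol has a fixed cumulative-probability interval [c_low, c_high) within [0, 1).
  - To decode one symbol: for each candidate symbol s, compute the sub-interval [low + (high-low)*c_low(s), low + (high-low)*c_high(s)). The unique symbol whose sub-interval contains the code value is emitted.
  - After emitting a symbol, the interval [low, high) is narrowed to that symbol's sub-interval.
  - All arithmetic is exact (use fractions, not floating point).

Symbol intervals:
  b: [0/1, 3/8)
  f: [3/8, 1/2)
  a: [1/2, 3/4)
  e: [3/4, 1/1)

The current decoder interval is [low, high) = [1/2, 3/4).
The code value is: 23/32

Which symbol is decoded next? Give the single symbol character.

Interval width = high − low = 3/4 − 1/2 = 1/4
Scaled code = (code − low) / width = (23/32 − 1/2) / 1/4 = 7/8
  b: [0/1, 3/8) 
  f: [3/8, 1/2) 
  a: [1/2, 3/4) 
  e: [3/4, 1/1) ← scaled code falls here ✓

Answer: e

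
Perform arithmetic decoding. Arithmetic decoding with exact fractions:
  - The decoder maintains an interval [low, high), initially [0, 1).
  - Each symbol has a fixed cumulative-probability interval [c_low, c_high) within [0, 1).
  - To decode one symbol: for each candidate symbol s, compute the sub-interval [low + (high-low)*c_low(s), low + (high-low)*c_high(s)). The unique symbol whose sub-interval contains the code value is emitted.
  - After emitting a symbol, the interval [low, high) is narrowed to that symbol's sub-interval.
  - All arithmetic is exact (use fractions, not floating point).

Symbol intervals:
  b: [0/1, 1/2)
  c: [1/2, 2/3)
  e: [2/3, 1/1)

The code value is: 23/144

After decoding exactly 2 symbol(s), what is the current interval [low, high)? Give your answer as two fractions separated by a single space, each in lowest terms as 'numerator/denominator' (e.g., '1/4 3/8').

Step 1: interval [0/1, 1/1), width = 1/1 - 0/1 = 1/1
  'b': [0/1 + 1/1*0/1, 0/1 + 1/1*1/2) = [0/1, 1/2) <- contains code 23/144
  'c': [0/1 + 1/1*1/2, 0/1 + 1/1*2/3) = [1/2, 2/3)
  'e': [0/1 + 1/1*2/3, 0/1 + 1/1*1/1) = [2/3, 1/1)
  emit 'b', narrow to [0/1, 1/2)
Step 2: interval [0/1, 1/2), width = 1/2 - 0/1 = 1/2
  'b': [0/1 + 1/2*0/1, 0/1 + 1/2*1/2) = [0/1, 1/4) <- contains code 23/144
  'c': [0/1 + 1/2*1/2, 0/1 + 1/2*2/3) = [1/4, 1/3)
  'e': [0/1 + 1/2*2/3, 0/1 + 1/2*1/1) = [1/3, 1/2)
  emit 'b', narrow to [0/1, 1/4)

Answer: 0/1 1/4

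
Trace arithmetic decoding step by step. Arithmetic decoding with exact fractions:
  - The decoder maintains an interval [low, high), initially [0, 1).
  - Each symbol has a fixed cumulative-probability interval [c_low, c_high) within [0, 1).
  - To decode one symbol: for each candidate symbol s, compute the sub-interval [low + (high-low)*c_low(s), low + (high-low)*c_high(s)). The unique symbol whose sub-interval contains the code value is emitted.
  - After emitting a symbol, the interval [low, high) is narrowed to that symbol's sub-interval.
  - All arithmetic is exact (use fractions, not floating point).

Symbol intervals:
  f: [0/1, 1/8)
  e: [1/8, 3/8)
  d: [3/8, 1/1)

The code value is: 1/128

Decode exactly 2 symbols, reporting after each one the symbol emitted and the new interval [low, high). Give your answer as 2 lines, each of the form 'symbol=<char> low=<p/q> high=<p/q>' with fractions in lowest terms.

Answer: symbol=f low=0/1 high=1/8
symbol=f low=0/1 high=1/64

Derivation:
Step 1: interval [0/1, 1/1), width = 1/1 - 0/1 = 1/1
  'f': [0/1 + 1/1*0/1, 0/1 + 1/1*1/8) = [0/1, 1/8) <- contains code 1/128
  'e': [0/1 + 1/1*1/8, 0/1 + 1/1*3/8) = [1/8, 3/8)
  'd': [0/1 + 1/1*3/8, 0/1 + 1/1*1/1) = [3/8, 1/1)
  emit 'f', narrow to [0/1, 1/8)
Step 2: interval [0/1, 1/8), width = 1/8 - 0/1 = 1/8
  'f': [0/1 + 1/8*0/1, 0/1 + 1/8*1/8) = [0/1, 1/64) <- contains code 1/128
  'e': [0/1 + 1/8*1/8, 0/1 + 1/8*3/8) = [1/64, 3/64)
  'd': [0/1 + 1/8*3/8, 0/1 + 1/8*1/1) = [3/64, 1/8)
  emit 'f', narrow to [0/1, 1/64)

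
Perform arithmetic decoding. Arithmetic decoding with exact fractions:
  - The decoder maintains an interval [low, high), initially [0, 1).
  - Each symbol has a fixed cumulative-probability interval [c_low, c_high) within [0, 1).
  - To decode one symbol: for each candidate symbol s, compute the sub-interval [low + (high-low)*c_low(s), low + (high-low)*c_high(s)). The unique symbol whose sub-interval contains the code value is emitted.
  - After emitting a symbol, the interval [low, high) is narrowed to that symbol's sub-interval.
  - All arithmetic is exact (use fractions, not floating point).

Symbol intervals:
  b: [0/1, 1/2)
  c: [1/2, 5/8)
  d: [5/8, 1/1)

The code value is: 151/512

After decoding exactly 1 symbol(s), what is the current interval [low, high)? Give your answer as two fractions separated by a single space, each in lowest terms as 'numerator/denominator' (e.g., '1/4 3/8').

Answer: 0/1 1/2

Derivation:
Step 1: interval [0/1, 1/1), width = 1/1 - 0/1 = 1/1
  'b': [0/1 + 1/1*0/1, 0/1 + 1/1*1/2) = [0/1, 1/2) <- contains code 151/512
  'c': [0/1 + 1/1*1/2, 0/1 + 1/1*5/8) = [1/2, 5/8)
  'd': [0/1 + 1/1*5/8, 0/1 + 1/1*1/1) = [5/8, 1/1)
  emit 'b', narrow to [0/1, 1/2)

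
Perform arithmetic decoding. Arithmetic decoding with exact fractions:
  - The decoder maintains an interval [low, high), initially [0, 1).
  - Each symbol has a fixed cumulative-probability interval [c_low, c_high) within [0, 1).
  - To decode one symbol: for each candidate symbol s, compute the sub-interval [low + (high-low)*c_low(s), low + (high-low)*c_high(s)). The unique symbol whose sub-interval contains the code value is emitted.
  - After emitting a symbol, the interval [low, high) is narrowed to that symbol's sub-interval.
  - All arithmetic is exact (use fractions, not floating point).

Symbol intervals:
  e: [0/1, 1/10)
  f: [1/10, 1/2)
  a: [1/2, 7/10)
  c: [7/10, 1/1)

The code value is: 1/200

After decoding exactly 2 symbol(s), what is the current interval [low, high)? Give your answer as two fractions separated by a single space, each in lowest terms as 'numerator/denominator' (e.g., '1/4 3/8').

Answer: 0/1 1/100

Derivation:
Step 1: interval [0/1, 1/1), width = 1/1 - 0/1 = 1/1
  'e': [0/1 + 1/1*0/1, 0/1 + 1/1*1/10) = [0/1, 1/10) <- contains code 1/200
  'f': [0/1 + 1/1*1/10, 0/1 + 1/1*1/2) = [1/10, 1/2)
  'a': [0/1 + 1/1*1/2, 0/1 + 1/1*7/10) = [1/2, 7/10)
  'c': [0/1 + 1/1*7/10, 0/1 + 1/1*1/1) = [7/10, 1/1)
  emit 'e', narrow to [0/1, 1/10)
Step 2: interval [0/1, 1/10), width = 1/10 - 0/1 = 1/10
  'e': [0/1 + 1/10*0/1, 0/1 + 1/10*1/10) = [0/1, 1/100) <- contains code 1/200
  'f': [0/1 + 1/10*1/10, 0/1 + 1/10*1/2) = [1/100, 1/20)
  'a': [0/1 + 1/10*1/2, 0/1 + 1/10*7/10) = [1/20, 7/100)
  'c': [0/1 + 1/10*7/10, 0/1 + 1/10*1/1) = [7/100, 1/10)
  emit 'e', narrow to [0/1, 1/100)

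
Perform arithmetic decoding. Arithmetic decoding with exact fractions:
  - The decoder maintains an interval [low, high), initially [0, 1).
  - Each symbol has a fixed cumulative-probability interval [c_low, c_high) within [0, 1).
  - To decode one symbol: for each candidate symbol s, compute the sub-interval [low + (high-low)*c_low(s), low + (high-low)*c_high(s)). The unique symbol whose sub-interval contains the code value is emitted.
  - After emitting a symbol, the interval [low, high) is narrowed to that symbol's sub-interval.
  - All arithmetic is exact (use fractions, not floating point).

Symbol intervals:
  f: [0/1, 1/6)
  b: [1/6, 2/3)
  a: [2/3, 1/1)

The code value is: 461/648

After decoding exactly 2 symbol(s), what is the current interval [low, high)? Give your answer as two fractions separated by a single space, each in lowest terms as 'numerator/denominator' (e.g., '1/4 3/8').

Answer: 2/3 13/18

Derivation:
Step 1: interval [0/1, 1/1), width = 1/1 - 0/1 = 1/1
  'f': [0/1 + 1/1*0/1, 0/1 + 1/1*1/6) = [0/1, 1/6)
  'b': [0/1 + 1/1*1/6, 0/1 + 1/1*2/3) = [1/6, 2/3)
  'a': [0/1 + 1/1*2/3, 0/1 + 1/1*1/1) = [2/3, 1/1) <- contains code 461/648
  emit 'a', narrow to [2/3, 1/1)
Step 2: interval [2/3, 1/1), width = 1/1 - 2/3 = 1/3
  'f': [2/3 + 1/3*0/1, 2/3 + 1/3*1/6) = [2/3, 13/18) <- contains code 461/648
  'b': [2/3 + 1/3*1/6, 2/3 + 1/3*2/3) = [13/18, 8/9)
  'a': [2/3 + 1/3*2/3, 2/3 + 1/3*1/1) = [8/9, 1/1)
  emit 'f', narrow to [2/3, 13/18)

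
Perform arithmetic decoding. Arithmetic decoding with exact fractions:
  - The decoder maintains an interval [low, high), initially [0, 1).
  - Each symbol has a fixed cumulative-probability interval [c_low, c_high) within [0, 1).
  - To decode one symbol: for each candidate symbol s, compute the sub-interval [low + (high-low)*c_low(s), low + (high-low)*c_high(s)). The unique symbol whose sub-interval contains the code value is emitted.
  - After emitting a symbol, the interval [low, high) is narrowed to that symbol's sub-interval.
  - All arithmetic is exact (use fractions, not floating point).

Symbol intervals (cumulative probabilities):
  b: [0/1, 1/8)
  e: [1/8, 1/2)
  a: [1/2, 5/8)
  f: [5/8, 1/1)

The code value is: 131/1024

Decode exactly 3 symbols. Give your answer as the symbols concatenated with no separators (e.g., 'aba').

Answer: ebb

Derivation:
Step 1: interval [0/1, 1/1), width = 1/1 - 0/1 = 1/1
  'b': [0/1 + 1/1*0/1, 0/1 + 1/1*1/8) = [0/1, 1/8)
  'e': [0/1 + 1/1*1/8, 0/1 + 1/1*1/2) = [1/8, 1/2) <- contains code 131/1024
  'a': [0/1 + 1/1*1/2, 0/1 + 1/1*5/8) = [1/2, 5/8)
  'f': [0/1 + 1/1*5/8, 0/1 + 1/1*1/1) = [5/8, 1/1)
  emit 'e', narrow to [1/8, 1/2)
Step 2: interval [1/8, 1/2), width = 1/2 - 1/8 = 3/8
  'b': [1/8 + 3/8*0/1, 1/8 + 3/8*1/8) = [1/8, 11/64) <- contains code 131/1024
  'e': [1/8 + 3/8*1/8, 1/8 + 3/8*1/2) = [11/64, 5/16)
  'a': [1/8 + 3/8*1/2, 1/8 + 3/8*5/8) = [5/16, 23/64)
  'f': [1/8 + 3/8*5/8, 1/8 + 3/8*1/1) = [23/64, 1/2)
  emit 'b', narrow to [1/8, 11/64)
Step 3: interval [1/8, 11/64), width = 11/64 - 1/8 = 3/64
  'b': [1/8 + 3/64*0/1, 1/8 + 3/64*1/8) = [1/8, 67/512) <- contains code 131/1024
  'e': [1/8 + 3/64*1/8, 1/8 + 3/64*1/2) = [67/512, 19/128)
  'a': [1/8 + 3/64*1/2, 1/8 + 3/64*5/8) = [19/128, 79/512)
  'f': [1/8 + 3/64*5/8, 1/8 + 3/64*1/1) = [79/512, 11/64)
  emit 'b', narrow to [1/8, 67/512)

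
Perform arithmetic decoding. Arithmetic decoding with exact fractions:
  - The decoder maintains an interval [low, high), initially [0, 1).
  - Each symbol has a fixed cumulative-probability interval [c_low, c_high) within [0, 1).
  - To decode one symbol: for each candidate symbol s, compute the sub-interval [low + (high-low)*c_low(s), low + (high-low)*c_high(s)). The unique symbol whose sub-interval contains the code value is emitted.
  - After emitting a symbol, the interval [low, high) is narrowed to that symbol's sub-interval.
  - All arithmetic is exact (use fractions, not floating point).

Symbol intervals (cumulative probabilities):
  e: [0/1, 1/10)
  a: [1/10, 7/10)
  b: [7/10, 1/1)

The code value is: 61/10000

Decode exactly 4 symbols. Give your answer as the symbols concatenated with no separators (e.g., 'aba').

Answer: eeab

Derivation:
Step 1: interval [0/1, 1/1), width = 1/1 - 0/1 = 1/1
  'e': [0/1 + 1/1*0/1, 0/1 + 1/1*1/10) = [0/1, 1/10) <- contains code 61/10000
  'a': [0/1 + 1/1*1/10, 0/1 + 1/1*7/10) = [1/10, 7/10)
  'b': [0/1 + 1/1*7/10, 0/1 + 1/1*1/1) = [7/10, 1/1)
  emit 'e', narrow to [0/1, 1/10)
Step 2: interval [0/1, 1/10), width = 1/10 - 0/1 = 1/10
  'e': [0/1 + 1/10*0/1, 0/1 + 1/10*1/10) = [0/1, 1/100) <- contains code 61/10000
  'a': [0/1 + 1/10*1/10, 0/1 + 1/10*7/10) = [1/100, 7/100)
  'b': [0/1 + 1/10*7/10, 0/1 + 1/10*1/1) = [7/100, 1/10)
  emit 'e', narrow to [0/1, 1/100)
Step 3: interval [0/1, 1/100), width = 1/100 - 0/1 = 1/100
  'e': [0/1 + 1/100*0/1, 0/1 + 1/100*1/10) = [0/1, 1/1000)
  'a': [0/1 + 1/100*1/10, 0/1 + 1/100*7/10) = [1/1000, 7/1000) <- contains code 61/10000
  'b': [0/1 + 1/100*7/10, 0/1 + 1/100*1/1) = [7/1000, 1/100)
  emit 'a', narrow to [1/1000, 7/1000)
Step 4: interval [1/1000, 7/1000), width = 7/1000 - 1/1000 = 3/500
  'e': [1/1000 + 3/500*0/1, 1/1000 + 3/500*1/10) = [1/1000, 1/625)
  'a': [1/1000 + 3/500*1/10, 1/1000 + 3/500*7/10) = [1/625, 13/2500)
  'b': [1/1000 + 3/500*7/10, 1/1000 + 3/500*1/1) = [13/2500, 7/1000) <- contains code 61/10000
  emit 'b', narrow to [13/2500, 7/1000)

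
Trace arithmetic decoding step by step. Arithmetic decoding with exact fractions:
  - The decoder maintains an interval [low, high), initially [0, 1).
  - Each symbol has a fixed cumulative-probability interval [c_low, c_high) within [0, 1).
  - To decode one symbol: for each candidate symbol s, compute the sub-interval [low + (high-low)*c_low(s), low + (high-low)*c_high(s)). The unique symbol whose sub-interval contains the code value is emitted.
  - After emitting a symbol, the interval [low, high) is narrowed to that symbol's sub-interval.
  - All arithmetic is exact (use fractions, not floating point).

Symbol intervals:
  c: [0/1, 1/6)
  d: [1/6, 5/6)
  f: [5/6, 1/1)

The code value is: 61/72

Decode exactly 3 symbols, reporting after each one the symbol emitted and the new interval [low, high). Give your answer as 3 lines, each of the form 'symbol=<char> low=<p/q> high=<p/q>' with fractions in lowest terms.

Step 1: interval [0/1, 1/1), width = 1/1 - 0/1 = 1/1
  'c': [0/1 + 1/1*0/1, 0/1 + 1/1*1/6) = [0/1, 1/6)
  'd': [0/1 + 1/1*1/6, 0/1 + 1/1*5/6) = [1/6, 5/6)
  'f': [0/1 + 1/1*5/6, 0/1 + 1/1*1/1) = [5/6, 1/1) <- contains code 61/72
  emit 'f', narrow to [5/6, 1/1)
Step 2: interval [5/6, 1/1), width = 1/1 - 5/6 = 1/6
  'c': [5/6 + 1/6*0/1, 5/6 + 1/6*1/6) = [5/6, 31/36) <- contains code 61/72
  'd': [5/6 + 1/6*1/6, 5/6 + 1/6*5/6) = [31/36, 35/36)
  'f': [5/6 + 1/6*5/6, 5/6 + 1/6*1/1) = [35/36, 1/1)
  emit 'c', narrow to [5/6, 31/36)
Step 3: interval [5/6, 31/36), width = 31/36 - 5/6 = 1/36
  'c': [5/6 + 1/36*0/1, 5/6 + 1/36*1/6) = [5/6, 181/216)
  'd': [5/6 + 1/36*1/6, 5/6 + 1/36*5/6) = [181/216, 185/216) <- contains code 61/72
  'f': [5/6 + 1/36*5/6, 5/6 + 1/36*1/1) = [185/216, 31/36)
  emit 'd', narrow to [181/216, 185/216)

Answer: symbol=f low=5/6 high=1/1
symbol=c low=5/6 high=31/36
symbol=d low=181/216 high=185/216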